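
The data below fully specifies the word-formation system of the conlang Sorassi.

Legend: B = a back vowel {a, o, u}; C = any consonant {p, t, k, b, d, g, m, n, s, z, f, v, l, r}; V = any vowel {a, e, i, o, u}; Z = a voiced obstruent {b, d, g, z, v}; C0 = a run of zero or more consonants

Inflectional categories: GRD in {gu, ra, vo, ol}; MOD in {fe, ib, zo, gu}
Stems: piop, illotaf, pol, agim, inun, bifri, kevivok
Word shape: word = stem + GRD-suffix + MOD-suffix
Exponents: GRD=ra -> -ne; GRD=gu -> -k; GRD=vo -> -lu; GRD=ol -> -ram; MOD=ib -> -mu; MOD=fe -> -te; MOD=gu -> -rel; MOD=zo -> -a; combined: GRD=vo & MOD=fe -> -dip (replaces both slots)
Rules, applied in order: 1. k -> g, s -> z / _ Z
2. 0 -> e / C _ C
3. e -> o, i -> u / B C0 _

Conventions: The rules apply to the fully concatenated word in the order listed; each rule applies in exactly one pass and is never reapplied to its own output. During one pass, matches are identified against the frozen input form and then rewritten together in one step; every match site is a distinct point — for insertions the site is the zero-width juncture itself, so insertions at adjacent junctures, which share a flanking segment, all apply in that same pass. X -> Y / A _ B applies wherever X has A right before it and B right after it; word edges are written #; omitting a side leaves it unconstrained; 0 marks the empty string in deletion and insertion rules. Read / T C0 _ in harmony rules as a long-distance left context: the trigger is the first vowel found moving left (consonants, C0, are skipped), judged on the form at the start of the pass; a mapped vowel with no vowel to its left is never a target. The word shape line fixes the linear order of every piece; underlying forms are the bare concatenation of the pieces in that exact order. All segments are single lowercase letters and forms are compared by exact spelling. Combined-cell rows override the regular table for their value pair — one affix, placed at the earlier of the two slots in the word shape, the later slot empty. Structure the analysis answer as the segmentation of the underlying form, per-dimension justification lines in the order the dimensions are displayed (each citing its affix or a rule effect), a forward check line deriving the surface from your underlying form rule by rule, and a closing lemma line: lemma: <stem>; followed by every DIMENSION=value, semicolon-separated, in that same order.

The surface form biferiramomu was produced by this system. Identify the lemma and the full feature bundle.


underlying: bifri-ram-mu
GRD=ol - signalled by the affix -ram
MOD=ib - signalled by the affix -mu
check: bifrirammu -> bifrirammu -> biferiramemu -> biferiramomu
lemma: bifri; GRD=ol; MOD=ib


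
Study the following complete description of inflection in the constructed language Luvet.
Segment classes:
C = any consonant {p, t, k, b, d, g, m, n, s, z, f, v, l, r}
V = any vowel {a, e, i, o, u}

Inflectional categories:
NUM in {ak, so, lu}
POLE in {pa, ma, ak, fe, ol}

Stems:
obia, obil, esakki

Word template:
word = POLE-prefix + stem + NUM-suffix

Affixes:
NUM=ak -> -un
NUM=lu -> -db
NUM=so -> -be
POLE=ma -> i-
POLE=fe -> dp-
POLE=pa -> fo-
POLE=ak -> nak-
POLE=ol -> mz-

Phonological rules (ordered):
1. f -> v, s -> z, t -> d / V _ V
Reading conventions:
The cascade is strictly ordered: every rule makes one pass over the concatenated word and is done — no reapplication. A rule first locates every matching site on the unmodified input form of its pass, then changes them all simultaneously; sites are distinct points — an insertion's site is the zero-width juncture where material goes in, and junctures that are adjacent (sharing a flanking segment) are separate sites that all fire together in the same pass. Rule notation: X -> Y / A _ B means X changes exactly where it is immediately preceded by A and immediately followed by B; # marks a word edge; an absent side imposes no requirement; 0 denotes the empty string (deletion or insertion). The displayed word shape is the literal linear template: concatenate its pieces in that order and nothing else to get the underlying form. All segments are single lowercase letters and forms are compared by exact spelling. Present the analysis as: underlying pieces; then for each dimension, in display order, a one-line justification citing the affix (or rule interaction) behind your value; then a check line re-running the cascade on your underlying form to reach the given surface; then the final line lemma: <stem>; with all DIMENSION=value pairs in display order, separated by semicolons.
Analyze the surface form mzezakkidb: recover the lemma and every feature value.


underlying: mz-esakki-db
NUM=lu - signalled by the affix -db
POLE=ol - signalled by the affix mz-
check: mzesakkidb -> mzezakkidb
lemma: esakki; NUM=lu; POLE=ol


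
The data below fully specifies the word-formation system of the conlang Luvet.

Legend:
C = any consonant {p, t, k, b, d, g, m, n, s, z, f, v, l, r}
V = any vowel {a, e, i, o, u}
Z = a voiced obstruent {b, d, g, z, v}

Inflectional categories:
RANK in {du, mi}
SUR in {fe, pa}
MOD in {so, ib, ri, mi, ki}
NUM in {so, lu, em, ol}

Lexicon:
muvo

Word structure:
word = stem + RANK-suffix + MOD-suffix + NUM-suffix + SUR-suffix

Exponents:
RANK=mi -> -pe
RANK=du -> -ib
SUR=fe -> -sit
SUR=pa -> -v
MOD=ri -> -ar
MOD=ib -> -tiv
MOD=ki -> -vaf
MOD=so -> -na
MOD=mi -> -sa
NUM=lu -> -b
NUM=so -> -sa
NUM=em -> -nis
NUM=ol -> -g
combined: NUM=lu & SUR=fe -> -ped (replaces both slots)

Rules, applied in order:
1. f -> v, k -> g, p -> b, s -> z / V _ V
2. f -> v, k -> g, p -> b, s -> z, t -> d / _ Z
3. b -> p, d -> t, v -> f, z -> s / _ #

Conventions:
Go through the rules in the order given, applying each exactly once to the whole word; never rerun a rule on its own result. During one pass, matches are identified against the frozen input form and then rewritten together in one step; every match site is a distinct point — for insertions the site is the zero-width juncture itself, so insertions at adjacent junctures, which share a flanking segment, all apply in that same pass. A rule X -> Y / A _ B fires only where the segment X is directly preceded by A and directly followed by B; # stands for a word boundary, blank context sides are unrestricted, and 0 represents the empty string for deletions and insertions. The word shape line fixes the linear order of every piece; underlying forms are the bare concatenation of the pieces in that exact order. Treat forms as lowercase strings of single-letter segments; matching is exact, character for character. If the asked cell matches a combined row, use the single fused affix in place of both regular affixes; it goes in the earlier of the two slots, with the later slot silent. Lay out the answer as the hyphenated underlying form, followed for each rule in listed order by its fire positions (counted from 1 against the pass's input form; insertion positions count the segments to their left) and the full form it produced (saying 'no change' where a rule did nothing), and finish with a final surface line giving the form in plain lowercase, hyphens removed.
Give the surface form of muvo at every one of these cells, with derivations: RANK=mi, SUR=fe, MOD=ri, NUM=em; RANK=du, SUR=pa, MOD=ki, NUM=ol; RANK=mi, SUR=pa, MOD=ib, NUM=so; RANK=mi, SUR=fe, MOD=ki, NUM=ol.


cell RANK=mi, SUR=fe, MOD=ri, NUM=em:
underlying: muvo-pe-ar-nis-sit
1. f -> v, k -> g, p -> b, s -> z / V _ V: fires at position(s) 5: muvobearnissit
2. f -> v, k -> g, p -> b, s -> z, t -> d / _ Z: no change
3. b -> p, d -> t, v -> f, z -> s / _ #: no change
surface: muvobearnissit

cell RANK=du, SUR=pa, MOD=ki, NUM=ol:
underlying: muvo-ib-vaf-g-v
1. f -> v, k -> g, p -> b, s -> z / V _ V: no change
2. f -> v, k -> g, p -> b, s -> z, t -> d / _ Z: fires at position(s) 9: muvoibvavgv
3. b -> p, d -> t, v -> f, z -> s / _ #: fires at position(s) 11: muvoibvavgf
surface: muvoibvavgf

cell RANK=mi, SUR=pa, MOD=ib, NUM=so:
underlying: muvo-pe-tiv-sa-v
1. f -> v, k -> g, p -> b, s -> z / V _ V: fires at position(s) 5: muvobetivsav
2. f -> v, k -> g, p -> b, s -> z, t -> d / _ Z: no change
3. b -> p, d -> t, v -> f, z -> s / _ #: fires at position(s) 12: muvobetivsaf
surface: muvobetivsaf

cell RANK=mi, SUR=fe, MOD=ki, NUM=ol:
underlying: muvo-pe-vaf-g-sit
1. f -> v, k -> g, p -> b, s -> z / V _ V: fires at position(s) 5: muvobevafgsit
2. f -> v, k -> g, p -> b, s -> z, t -> d / _ Z: fires at position(s) 9: muvobevavgsit
3. b -> p, d -> t, v -> f, z -> s / _ #: no change
surface: muvobevavgsit


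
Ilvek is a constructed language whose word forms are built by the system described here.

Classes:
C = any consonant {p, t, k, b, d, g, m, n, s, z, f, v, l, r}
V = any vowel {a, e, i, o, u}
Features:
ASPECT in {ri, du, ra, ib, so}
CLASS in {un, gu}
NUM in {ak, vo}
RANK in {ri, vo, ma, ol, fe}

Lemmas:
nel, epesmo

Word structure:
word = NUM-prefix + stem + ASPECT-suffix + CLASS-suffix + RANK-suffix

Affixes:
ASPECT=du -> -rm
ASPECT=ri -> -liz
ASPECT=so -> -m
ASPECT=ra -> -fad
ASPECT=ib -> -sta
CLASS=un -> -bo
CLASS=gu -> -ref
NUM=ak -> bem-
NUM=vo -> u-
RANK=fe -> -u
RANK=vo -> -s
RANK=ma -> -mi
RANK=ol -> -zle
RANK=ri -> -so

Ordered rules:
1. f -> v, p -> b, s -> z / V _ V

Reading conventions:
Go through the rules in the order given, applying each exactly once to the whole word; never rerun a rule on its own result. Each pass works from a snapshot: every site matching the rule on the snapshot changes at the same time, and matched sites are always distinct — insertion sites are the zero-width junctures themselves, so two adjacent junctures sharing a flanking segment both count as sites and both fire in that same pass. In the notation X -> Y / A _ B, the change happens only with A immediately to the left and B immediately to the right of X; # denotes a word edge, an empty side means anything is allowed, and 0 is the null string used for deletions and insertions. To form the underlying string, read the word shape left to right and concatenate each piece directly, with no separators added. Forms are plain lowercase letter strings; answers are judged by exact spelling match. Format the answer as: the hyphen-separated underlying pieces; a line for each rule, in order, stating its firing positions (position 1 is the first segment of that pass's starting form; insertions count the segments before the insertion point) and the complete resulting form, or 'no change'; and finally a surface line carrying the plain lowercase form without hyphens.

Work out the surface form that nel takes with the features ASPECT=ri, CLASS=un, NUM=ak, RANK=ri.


underlying: bem-nel-liz-bo-so
1. f -> v, p -> b, s -> z / V _ V: fires at position(s) 12: bemnellizbozo
surface: bemnellizbozo


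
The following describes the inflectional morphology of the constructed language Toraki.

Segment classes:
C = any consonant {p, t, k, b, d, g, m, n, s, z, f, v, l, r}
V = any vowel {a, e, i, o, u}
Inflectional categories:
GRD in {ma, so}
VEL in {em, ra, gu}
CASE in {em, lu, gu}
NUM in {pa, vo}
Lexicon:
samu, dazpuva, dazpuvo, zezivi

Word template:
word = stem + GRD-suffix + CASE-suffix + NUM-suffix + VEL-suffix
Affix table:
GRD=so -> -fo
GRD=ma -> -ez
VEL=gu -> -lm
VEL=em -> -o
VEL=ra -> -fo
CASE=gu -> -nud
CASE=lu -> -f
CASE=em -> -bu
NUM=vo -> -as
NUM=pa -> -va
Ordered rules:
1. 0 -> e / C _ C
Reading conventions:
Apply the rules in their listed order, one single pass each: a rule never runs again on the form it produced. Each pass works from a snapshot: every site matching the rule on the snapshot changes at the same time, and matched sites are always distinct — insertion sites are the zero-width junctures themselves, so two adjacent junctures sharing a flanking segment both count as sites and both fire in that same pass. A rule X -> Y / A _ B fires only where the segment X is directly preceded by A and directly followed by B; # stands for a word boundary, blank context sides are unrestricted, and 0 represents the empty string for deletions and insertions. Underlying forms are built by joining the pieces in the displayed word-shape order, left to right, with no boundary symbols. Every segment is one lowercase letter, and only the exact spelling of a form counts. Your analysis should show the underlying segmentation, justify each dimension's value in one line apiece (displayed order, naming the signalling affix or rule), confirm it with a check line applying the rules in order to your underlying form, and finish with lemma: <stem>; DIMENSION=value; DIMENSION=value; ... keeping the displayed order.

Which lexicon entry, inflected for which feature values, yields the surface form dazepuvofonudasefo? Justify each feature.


underlying: dazpuvo-fo-nud-as-fo
GRD=so - signalled by the affix -fo
VEL=ra - signalled by the affix -fo
CASE=gu - signalled by the affix -nud
NUM=vo - signalled by the affix -as
check: dazpuvofonudasfo -> dazepuvofonudasefo
lemma: dazpuvo; GRD=so; VEL=ra; CASE=gu; NUM=vo


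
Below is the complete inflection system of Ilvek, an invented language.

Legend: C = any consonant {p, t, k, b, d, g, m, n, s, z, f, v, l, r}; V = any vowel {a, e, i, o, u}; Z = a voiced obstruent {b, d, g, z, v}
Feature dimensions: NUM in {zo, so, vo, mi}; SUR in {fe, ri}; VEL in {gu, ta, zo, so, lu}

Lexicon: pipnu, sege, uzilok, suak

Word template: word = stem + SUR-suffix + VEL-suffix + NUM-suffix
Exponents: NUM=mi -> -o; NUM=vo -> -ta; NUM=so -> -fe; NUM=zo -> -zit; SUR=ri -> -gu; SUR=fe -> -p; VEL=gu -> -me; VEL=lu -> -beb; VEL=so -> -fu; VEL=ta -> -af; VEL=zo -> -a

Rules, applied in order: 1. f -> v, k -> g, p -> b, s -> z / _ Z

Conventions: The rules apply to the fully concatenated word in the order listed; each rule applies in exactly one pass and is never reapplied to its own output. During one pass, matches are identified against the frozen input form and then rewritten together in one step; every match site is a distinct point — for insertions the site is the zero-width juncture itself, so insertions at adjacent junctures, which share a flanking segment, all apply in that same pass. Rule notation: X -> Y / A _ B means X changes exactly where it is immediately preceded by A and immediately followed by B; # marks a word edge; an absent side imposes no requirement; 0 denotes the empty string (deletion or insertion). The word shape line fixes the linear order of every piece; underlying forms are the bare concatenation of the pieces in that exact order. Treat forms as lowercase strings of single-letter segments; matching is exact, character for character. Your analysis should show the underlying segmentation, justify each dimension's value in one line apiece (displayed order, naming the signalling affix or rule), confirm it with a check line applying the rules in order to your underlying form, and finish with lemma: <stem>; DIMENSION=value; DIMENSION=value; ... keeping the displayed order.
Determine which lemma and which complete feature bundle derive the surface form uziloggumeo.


underlying: uzilok-gu-me-o
NUM=mi - signalled by the affix -o
SUR=ri - signalled by the affix -gu
VEL=gu - signalled by the affix -me
check: uzilokgumeo -> uziloggumeo
lemma: uzilok; NUM=mi; SUR=ri; VEL=gu


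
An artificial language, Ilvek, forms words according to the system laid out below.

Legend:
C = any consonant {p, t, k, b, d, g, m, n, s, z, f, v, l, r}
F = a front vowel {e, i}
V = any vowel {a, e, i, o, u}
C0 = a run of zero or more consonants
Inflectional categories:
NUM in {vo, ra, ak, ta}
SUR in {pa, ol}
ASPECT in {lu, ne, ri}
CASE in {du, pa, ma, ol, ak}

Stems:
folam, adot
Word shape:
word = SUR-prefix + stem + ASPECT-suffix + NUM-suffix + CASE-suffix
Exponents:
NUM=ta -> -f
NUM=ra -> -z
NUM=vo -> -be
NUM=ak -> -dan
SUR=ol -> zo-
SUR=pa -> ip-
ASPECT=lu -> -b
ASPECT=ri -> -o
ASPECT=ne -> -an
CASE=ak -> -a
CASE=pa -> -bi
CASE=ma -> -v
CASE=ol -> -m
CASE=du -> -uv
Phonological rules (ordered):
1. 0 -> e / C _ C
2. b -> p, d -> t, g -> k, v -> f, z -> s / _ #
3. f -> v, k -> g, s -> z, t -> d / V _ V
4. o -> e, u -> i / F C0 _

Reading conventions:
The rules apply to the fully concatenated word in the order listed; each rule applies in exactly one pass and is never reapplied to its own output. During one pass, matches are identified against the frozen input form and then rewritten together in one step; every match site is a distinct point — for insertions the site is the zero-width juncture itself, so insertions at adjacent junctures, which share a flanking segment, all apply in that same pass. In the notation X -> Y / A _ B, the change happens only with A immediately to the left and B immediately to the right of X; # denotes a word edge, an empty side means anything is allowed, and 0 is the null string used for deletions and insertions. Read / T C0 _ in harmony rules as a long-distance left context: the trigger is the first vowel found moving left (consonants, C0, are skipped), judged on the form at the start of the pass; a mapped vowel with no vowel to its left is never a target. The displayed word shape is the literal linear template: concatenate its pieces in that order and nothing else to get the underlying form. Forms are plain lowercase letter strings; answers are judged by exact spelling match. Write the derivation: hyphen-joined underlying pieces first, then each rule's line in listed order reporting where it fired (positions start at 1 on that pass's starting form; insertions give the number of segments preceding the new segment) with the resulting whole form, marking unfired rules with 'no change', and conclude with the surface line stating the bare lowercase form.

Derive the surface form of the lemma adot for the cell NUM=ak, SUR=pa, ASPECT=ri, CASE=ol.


underlying: ip-adot-o-dan-m
1. 0 -> e / C _ C: inserts after position(s) 10: ipadotodanem
2. b -> p, d -> t, g -> k, v -> f, z -> s / _ #: no change
3. f -> v, k -> g, s -> z, t -> d / V _ V: fires at position(s) 6: ipadododanem
4. o -> e, u -> i / F C0 _: no change
surface: ipadododanem


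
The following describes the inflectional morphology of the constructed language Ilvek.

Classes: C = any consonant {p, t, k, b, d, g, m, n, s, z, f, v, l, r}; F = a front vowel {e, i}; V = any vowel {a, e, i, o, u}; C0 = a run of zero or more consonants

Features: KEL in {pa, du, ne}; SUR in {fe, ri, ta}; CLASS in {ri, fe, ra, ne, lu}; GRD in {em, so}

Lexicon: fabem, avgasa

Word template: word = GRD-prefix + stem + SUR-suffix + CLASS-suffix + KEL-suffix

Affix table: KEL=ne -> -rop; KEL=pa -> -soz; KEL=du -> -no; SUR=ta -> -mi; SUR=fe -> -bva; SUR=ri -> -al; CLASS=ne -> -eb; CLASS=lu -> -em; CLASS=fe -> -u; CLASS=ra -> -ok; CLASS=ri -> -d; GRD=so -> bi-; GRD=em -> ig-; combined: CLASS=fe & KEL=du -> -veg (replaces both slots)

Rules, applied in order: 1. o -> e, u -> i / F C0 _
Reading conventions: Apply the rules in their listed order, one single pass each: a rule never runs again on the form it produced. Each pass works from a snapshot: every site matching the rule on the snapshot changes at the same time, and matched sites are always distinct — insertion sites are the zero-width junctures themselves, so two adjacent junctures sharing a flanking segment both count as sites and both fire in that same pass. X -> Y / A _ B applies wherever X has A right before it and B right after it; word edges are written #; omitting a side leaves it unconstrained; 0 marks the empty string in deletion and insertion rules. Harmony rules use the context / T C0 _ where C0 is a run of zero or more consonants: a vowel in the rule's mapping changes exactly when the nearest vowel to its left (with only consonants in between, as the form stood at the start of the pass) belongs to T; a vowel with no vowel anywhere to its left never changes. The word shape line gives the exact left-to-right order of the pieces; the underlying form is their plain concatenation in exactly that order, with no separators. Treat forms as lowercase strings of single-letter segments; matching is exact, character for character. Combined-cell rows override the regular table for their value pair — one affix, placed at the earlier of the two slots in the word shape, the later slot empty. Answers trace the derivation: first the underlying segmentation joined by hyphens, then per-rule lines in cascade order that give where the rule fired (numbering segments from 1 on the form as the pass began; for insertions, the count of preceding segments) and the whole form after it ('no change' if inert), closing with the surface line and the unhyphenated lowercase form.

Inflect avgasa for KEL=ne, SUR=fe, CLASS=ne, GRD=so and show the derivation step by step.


underlying: bi-avgasa-bva-eb-rop
1. o -> e, u -> i / F C0 _: fires at position(s) 15: biavgasabvaebrep
surface: biavgasabvaebrep


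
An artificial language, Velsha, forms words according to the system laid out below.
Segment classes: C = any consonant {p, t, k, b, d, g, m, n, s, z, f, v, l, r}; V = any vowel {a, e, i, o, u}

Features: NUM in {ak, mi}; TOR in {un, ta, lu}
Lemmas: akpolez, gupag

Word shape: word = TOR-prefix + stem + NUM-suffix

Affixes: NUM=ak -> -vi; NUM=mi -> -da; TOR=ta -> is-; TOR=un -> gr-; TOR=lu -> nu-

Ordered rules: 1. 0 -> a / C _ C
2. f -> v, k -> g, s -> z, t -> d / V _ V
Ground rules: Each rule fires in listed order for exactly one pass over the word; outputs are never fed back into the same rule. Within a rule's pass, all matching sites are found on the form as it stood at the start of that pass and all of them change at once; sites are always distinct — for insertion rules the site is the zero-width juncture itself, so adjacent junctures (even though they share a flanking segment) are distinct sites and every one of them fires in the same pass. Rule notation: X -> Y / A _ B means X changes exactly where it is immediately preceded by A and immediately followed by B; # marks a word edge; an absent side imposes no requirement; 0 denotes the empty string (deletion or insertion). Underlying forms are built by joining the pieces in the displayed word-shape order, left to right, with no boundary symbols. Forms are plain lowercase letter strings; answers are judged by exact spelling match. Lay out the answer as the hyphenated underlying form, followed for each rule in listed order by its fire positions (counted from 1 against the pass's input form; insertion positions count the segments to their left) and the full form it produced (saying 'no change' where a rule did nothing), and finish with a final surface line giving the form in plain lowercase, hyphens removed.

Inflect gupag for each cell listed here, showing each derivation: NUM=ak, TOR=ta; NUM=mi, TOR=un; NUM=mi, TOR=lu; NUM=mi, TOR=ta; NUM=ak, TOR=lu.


cell NUM=ak, TOR=ta:
underlying: is-gupag-vi
1. 0 -> a / C _ C: inserts after position(s) 2, 7: isagupagavi
2. f -> v, k -> g, s -> z, t -> d / V _ V: fires at position(s) 2: izagupagavi
surface: izagupagavi

cell NUM=mi, TOR=un:
underlying: gr-gupag-da
1. 0 -> a / C _ C: inserts after position(s) 1, 2, 7: garagupagada
2. f -> v, k -> g, s -> z, t -> d / V _ V: no change
surface: garagupagada

cell NUM=mi, TOR=lu:
underlying: nu-gupag-da
1. 0 -> a / C _ C: inserts after position(s) 7: nugupagada
2. f -> v, k -> g, s -> z, t -> d / V _ V: no change
surface: nugupagada

cell NUM=mi, TOR=ta:
underlying: is-gupag-da
1. 0 -> a / C _ C: inserts after position(s) 2, 7: isagupagada
2. f -> v, k -> g, s -> z, t -> d / V _ V: fires at position(s) 2: izagupagada
surface: izagupagada

cell NUM=ak, TOR=lu:
underlying: nu-gupag-vi
1. 0 -> a / C _ C: inserts after position(s) 7: nugupagavi
2. f -> v, k -> g, s -> z, t -> d / V _ V: no change
surface: nugupagavi


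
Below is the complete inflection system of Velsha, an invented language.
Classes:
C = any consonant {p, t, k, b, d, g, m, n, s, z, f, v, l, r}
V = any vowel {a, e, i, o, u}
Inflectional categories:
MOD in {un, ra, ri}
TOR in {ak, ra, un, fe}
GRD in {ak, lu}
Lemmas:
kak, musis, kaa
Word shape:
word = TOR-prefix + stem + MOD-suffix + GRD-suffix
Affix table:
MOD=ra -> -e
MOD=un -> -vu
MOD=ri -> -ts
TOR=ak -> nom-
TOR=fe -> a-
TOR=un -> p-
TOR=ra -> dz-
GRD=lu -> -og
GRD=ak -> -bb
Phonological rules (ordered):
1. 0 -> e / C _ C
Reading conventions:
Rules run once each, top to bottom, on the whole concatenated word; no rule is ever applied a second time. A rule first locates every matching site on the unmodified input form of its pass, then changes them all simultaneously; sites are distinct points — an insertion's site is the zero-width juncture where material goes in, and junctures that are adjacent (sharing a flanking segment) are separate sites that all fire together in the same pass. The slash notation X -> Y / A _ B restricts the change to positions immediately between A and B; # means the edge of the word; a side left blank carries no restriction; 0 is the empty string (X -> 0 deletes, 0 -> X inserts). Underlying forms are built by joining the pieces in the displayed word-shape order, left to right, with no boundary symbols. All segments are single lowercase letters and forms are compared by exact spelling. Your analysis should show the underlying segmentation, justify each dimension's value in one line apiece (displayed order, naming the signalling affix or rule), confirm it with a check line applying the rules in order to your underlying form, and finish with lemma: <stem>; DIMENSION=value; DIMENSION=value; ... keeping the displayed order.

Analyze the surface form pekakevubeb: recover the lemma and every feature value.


underlying: p-kak-vu-bb
MOD=un - signalled by the affix -vu
TOR=un - signalled by the affix p-
GRD=ak - signalled by the affix -bb
check: pkakvubb -> pekakevubeb
lemma: kak; MOD=un; TOR=un; GRD=ak


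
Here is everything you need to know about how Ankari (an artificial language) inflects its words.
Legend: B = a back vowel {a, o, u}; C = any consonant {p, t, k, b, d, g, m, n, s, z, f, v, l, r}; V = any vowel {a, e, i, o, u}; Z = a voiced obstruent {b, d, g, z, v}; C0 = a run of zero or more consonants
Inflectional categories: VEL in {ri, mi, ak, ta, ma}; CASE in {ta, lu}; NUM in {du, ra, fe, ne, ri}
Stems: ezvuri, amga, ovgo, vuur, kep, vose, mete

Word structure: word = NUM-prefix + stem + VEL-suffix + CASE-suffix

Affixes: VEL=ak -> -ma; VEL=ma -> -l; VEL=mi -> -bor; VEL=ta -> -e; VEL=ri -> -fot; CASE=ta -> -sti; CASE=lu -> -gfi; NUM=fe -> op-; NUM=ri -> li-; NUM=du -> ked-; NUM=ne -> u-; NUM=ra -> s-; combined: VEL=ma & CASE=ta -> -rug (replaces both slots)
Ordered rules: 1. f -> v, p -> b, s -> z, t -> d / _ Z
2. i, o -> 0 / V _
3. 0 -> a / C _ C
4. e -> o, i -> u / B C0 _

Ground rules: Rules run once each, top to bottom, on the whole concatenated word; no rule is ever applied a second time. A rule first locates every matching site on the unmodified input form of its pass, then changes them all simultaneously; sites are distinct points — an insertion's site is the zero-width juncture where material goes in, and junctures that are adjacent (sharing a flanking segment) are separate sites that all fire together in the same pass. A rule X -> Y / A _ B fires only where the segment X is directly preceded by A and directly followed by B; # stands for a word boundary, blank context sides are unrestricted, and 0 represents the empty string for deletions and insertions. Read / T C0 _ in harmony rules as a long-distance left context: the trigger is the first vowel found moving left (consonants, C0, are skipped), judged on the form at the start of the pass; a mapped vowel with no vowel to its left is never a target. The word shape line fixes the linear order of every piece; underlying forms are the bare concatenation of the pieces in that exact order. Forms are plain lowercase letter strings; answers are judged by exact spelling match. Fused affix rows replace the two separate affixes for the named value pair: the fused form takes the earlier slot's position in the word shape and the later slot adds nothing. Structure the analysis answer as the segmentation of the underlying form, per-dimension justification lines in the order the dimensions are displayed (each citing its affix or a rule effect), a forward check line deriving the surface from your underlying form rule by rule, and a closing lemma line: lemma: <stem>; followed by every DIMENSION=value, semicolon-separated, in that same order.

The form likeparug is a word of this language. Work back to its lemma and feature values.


underlying: li-kep-rug
VEL=ma - signalled by the combined affix row
CASE=ta - signalled by the combined affix row
NUM=ri - signalled by the affix li-
check: likeprug -> likeprug -> likeprug -> likeparug -> likeparug
lemma: kep; VEL=ma; CASE=ta; NUM=ri


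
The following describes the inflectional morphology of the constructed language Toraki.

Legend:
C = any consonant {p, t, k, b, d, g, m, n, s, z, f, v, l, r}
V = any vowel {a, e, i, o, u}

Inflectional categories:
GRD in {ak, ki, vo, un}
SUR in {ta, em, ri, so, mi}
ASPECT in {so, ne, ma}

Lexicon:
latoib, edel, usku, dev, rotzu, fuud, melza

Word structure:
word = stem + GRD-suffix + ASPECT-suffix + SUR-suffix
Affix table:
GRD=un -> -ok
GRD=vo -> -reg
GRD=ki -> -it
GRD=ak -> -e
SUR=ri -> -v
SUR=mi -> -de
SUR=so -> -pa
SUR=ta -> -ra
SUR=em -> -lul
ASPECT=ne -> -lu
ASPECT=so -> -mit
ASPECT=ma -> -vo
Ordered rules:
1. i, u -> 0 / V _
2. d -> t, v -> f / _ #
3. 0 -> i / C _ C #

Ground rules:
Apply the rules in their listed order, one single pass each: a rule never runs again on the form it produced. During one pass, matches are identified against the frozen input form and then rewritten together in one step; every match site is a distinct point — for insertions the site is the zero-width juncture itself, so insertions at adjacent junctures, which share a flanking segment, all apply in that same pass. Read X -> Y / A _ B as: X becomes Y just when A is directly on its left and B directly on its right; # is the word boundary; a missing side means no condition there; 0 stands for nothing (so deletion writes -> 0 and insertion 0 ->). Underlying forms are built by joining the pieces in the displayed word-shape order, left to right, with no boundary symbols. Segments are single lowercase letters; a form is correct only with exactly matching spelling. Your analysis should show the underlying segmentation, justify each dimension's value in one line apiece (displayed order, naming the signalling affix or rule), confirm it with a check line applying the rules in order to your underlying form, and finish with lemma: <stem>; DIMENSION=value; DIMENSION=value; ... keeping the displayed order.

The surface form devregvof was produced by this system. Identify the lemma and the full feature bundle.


underlying: dev-reg-vo-v
GRD=vo - signalled by the affix -reg
SUR=ri - signalled by the affix -v
ASPECT=ma - signalled by the affix -vo
check: devregvov -> devregvov -> devregvof -> devregvof
lemma: dev; GRD=vo; SUR=ri; ASPECT=ma


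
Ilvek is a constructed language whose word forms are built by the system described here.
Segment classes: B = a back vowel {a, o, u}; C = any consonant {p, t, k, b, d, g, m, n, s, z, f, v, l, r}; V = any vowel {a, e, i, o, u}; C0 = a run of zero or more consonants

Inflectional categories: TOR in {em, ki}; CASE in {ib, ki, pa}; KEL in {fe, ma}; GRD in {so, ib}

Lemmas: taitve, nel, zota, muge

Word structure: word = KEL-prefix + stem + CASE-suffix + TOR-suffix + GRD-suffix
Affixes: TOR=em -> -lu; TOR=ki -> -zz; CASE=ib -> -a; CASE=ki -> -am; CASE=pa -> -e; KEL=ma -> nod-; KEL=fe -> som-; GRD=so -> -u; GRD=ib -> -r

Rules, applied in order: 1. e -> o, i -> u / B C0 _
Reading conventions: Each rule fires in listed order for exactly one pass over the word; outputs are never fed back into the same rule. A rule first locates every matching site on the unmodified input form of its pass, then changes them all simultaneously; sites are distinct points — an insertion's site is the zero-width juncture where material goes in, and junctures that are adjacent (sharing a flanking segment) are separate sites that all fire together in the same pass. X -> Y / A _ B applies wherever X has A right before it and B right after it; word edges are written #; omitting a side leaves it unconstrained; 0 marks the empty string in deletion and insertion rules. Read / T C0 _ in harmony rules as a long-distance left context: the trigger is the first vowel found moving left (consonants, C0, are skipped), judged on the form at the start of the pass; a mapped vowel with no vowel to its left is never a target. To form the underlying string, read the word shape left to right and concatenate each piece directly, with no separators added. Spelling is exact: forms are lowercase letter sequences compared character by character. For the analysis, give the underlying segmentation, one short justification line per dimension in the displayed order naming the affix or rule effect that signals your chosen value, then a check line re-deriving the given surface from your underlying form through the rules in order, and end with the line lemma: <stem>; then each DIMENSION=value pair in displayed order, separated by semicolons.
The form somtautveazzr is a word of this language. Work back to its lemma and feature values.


underlying: som-taitve-a-zz-r
TOR=ki - signalled by the affix -zz
CASE=ib - signalled by the affix -a
KEL=fe - signalled by the affix som-
GRD=ib - signalled by the affix -r
check: somtaitveazzr -> somtautveazzr
lemma: taitve; TOR=ki; CASE=ib; KEL=fe; GRD=ib


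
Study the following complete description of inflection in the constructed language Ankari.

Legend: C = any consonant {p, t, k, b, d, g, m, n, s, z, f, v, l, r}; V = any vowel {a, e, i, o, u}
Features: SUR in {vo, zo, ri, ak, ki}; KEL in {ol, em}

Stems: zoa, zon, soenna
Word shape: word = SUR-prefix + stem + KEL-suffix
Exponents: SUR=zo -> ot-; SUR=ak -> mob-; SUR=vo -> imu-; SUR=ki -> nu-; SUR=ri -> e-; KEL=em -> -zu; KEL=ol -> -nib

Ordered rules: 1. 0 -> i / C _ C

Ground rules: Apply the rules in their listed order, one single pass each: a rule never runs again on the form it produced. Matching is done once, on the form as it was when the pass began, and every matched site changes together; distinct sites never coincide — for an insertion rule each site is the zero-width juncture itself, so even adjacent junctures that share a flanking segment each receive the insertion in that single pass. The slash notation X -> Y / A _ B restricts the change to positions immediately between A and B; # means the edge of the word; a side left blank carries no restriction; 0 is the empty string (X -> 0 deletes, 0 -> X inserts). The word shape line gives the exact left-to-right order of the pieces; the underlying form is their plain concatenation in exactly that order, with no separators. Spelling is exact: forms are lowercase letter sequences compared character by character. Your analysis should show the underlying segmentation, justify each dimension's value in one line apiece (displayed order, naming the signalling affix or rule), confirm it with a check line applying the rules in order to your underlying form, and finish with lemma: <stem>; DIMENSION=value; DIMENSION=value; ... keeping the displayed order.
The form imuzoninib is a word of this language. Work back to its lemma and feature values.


underlying: imu-zon-nib
SUR=vo - signalled by the affix imu-
KEL=ol - signalled by the affix -nib
check: imuzonnib -> imuzoninib
lemma: zon; SUR=vo; KEL=ol


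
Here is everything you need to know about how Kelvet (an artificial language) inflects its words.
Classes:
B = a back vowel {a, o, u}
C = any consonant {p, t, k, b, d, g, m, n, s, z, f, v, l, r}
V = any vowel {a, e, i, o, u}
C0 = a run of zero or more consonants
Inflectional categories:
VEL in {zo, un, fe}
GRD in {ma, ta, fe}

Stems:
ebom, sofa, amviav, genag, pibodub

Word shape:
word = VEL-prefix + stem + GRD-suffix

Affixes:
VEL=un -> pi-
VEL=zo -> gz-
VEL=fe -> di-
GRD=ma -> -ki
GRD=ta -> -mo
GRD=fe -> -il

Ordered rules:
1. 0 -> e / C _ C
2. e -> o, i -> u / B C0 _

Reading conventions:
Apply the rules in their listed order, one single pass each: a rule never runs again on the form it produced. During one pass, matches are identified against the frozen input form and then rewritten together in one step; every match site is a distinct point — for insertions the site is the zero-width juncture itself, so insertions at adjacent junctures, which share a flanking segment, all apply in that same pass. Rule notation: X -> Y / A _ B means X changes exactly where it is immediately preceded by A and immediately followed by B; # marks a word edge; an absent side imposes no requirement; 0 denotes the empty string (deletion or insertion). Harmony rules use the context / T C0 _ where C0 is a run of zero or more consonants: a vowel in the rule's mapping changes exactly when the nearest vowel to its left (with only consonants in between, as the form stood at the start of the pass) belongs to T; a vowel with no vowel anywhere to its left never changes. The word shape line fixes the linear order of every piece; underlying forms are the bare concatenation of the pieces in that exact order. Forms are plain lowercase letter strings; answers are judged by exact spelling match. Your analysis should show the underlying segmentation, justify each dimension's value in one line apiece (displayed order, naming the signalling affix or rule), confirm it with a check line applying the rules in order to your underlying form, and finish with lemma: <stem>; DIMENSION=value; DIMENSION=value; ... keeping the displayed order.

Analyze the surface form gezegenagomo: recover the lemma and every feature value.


underlying: gz-genag-mo
VEL=zo - signalled by the affix gz-
GRD=ta - signalled by the affix -mo
check: gzgenagmo -> gezegenagemo -> gezegenagomo
lemma: genag; VEL=zo; GRD=ta


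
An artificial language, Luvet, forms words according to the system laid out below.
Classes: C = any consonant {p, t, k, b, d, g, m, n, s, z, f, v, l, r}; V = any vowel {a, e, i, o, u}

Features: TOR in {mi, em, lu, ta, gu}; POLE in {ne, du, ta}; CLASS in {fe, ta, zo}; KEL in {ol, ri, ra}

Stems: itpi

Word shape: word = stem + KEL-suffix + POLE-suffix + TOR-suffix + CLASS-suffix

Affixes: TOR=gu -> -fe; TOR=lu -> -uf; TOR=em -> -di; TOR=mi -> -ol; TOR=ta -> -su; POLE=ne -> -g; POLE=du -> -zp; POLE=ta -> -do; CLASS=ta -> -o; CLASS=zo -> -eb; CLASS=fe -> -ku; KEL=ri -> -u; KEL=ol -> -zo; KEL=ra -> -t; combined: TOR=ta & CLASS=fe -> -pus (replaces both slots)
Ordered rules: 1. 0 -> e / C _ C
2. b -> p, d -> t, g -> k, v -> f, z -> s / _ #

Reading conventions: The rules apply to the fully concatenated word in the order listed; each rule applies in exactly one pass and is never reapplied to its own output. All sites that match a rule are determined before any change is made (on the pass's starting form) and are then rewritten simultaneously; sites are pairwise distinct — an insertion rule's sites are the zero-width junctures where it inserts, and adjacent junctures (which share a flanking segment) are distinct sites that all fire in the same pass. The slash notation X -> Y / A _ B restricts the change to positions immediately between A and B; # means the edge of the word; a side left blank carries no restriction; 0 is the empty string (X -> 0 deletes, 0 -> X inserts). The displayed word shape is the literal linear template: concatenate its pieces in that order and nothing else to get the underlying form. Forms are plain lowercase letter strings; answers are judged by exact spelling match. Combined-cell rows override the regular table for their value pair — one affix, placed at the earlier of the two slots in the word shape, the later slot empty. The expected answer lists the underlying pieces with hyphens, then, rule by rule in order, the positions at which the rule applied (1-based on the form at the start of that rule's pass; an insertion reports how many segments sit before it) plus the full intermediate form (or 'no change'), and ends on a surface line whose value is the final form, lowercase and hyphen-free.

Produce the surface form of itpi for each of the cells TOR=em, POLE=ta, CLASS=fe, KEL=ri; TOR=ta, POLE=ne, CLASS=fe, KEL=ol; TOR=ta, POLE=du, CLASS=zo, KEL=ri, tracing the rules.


cell TOR=em, POLE=ta, CLASS=fe, KEL=ri:
underlying: itpi-u-do-di-ku
1. 0 -> e / C _ C: inserts after position(s) 2: itepiudodiku
2. b -> p, d -> t, g -> k, v -> f, z -> s / _ #: no change
surface: itepiudodiku

cell TOR=ta, POLE=ne, CLASS=fe, KEL=ol:
underlying: itpi-zo-g-pus
1. 0 -> e / C _ C: inserts after position(s) 2, 7: itepizogepus
2. b -> p, d -> t, g -> k, v -> f, z -> s / _ #: no change
surface: itepizogepus

cell TOR=ta, POLE=du, CLASS=zo, KEL=ri:
underlying: itpi-u-zp-su-eb
1. 0 -> e / C _ C: inserts after position(s) 2, 6, 7: itepiuzepesueb
2. b -> p, d -> t, g -> k, v -> f, z -> s / _ #: fires at position(s) 14: itepiuzepesuep
surface: itepiuzepesuep
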